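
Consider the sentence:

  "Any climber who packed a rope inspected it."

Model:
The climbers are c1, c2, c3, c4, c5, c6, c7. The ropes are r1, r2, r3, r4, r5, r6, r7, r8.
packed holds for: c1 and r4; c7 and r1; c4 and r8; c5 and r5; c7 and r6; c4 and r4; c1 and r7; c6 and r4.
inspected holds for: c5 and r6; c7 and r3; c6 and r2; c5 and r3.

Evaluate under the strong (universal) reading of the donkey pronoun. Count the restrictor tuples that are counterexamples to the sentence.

"it" takes "a rope" as antecedent — a donkey pronoun bound across the clause boundary.
Strong reading: for every (c,r) with packed(c,r), inspected(c,r).
Restrictor pairs: (c1,r4) ✗  (c1,r7) ✗  (c4,r4) ✗  (c4,r8) ✗  (c5,r5) ✗  (c6,r4) ✗  (c7,r1) ✗  (c7,r6) ✗
Counterexamples (restrictor pairs failing the scope): 8.

8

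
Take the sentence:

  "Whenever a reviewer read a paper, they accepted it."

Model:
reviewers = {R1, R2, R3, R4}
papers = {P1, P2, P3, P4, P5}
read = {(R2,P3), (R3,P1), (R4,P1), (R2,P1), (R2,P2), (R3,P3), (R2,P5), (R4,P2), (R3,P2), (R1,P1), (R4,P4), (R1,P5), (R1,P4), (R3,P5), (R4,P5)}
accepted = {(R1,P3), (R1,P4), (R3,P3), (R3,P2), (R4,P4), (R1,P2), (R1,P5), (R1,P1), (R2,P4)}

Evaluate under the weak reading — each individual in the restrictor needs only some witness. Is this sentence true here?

"it" takes "a paper" as antecedent — a donkey pronoun bound across the clause boundary.
Weak reading: every reviewer r with some read-paper has at least one read-paper p such that accepted(r,p).
Per reviewer: R1:✓  R2:✗  R3:✓  R4:✓
R2 has no witness among its read-papers.

False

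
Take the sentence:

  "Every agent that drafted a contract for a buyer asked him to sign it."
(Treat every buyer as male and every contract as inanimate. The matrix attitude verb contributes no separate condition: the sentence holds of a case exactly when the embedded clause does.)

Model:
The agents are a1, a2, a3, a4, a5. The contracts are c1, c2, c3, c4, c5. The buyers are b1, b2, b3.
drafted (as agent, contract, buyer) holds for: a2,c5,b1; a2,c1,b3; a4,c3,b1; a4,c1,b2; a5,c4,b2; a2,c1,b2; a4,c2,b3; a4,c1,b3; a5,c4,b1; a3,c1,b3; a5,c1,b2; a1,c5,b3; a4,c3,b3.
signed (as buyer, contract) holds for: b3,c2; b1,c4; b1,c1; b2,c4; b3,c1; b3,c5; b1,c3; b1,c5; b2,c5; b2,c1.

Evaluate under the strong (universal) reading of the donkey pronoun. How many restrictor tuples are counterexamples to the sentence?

1

"him" takes "a buyer" as antecedent and "it" takes "a contract"; both are donkey pronouns co-varying with the restrictor.
Strong reading: for every (a,c,b) with drafted(a,c,b), signed(b,c).
Restrictor triples: (a1,c5,b3)→signed(b3,c5) ✓  (a2,c1,b2)→signed(b2,c1) ✓  (a2,c1,b3)→signed(b3,c1) ✓  (a2,c5,b1)→signed(b1,c5) ✓  (a3,c1,b3)→signed(b3,c1) ✓  (a4,c1,b2)→signed(b2,c1) ✓  (a4,c1,b3)→signed(b3,c1) ✓  (a4,c2,b3)→signed(b3,c2) ✓  (a4,c3,b1)→signed(b1,c3) ✓  (a4,c3,b3)→signed(b3,c3) ✗  (a5,c1,b2)→signed(b2,c1) ✓  (a5,c4,b1)→signed(b1,c4) ✓  (a5,c4,b2)→signed(b2,c4) ✓
Counterexamples (restrictor triples failing the scope): 1.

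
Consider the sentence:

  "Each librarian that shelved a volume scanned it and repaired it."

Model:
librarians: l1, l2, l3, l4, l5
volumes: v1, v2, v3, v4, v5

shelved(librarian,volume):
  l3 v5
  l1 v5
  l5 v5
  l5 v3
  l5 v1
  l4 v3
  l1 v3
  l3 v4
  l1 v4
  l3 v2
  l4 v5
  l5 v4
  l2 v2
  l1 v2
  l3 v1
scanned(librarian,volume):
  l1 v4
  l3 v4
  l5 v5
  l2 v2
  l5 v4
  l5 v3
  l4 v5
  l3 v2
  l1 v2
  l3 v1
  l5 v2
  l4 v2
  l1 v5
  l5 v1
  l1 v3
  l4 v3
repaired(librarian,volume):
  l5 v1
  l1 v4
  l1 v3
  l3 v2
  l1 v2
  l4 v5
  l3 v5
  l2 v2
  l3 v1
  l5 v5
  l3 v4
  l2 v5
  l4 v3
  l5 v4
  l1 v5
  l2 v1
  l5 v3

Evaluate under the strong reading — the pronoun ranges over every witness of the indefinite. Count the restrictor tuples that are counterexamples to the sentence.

"it" takes "a volume" as antecedent — a donkey pronoun bound across the clause boundary.
Strong reading: for every (l,v) with shelved(l,v), scanned(l,v) ∧ repaired(l,v).
Restrictor pairs: (l1,v2) ✓  (l1,v3) ✓  (l1,v4) ✓  (l1,v5) ✓  (l2,v2) ✓  (l3,v1) ✓  (l3,v2) ✓  (l3,v4) ✓  (l3,v5) ✗  (l4,v3) ✓  (l4,v5) ✓  (l5,v1) ✓  (l5,v3) ✓  (l5,v4) ✓  (l5,v5) ✓
Counterexamples (restrictor pairs failing the scope): 1.

1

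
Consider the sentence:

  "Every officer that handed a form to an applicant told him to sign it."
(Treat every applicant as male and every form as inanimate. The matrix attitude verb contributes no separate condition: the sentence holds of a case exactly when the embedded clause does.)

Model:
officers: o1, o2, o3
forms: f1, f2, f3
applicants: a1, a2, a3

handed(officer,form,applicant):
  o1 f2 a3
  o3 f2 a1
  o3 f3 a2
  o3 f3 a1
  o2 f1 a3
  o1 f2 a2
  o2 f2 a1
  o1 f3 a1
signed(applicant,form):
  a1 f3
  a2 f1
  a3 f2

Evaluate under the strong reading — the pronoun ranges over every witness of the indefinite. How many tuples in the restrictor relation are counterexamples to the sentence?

5

"him" takes "an applicant" as antecedent and "it" takes "a form"; both are donkey pronouns co-varying with the restrictor.
Strong reading: for every (o,f,a) with handed(o,f,a), signed(a,f).
Restrictor triples: (o1,f2,a2)→signed(a2,f2) ✗  (o1,f2,a3)→signed(a3,f2) ✓  (o1,f3,a1)→signed(a1,f3) ✓  (o2,f1,a3)→signed(a3,f1) ✗  (o2,f2,a1)→signed(a1,f2) ✗  (o3,f2,a1)→signed(a1,f2) ✗  (o3,f3,a1)→signed(a1,f3) ✓  (o3,f3,a2)→signed(a2,f3) ✗
Counterexamples (restrictor triples failing the scope): 5.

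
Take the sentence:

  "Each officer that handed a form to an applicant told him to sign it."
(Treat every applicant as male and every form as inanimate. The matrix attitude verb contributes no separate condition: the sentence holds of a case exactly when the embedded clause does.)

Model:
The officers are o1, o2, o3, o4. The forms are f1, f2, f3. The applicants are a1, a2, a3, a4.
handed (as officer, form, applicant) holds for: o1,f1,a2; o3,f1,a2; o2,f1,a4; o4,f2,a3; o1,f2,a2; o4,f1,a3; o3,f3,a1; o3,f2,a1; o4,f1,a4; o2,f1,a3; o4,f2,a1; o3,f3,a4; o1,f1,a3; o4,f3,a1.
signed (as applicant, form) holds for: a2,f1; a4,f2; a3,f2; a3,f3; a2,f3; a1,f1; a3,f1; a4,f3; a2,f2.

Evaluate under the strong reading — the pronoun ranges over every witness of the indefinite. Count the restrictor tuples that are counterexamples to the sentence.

"him" takes "an applicant" as antecedent and "it" takes "a form"; both are donkey pronouns co-varying with the restrictor.
Strong reading: for every (o,f,a) with handed(o,f,a), signed(a,f).
Restrictor triples: (o1,f1,a2)→signed(a2,f1) ✓  (o1,f1,a3)→signed(a3,f1) ✓  (o1,f2,a2)→signed(a2,f2) ✓  (o2,f1,a3)→signed(a3,f1) ✓  (o2,f1,a4)→signed(a4,f1) ✗  (o3,f1,a2)→signed(a2,f1) ✓  (o3,f2,a1)→signed(a1,f2) ✗  (o3,f3,a1)→signed(a1,f3) ✗  (o3,f3,a4)→signed(a4,f3) ✓  (o4,f1,a3)→signed(a3,f1) ✓  (o4,f1,a4)→signed(a4,f1) ✗  (o4,f2,a1)→signed(a1,f2) ✗  (o4,f2,a3)→signed(a3,f2) ✓  (o4,f3,a1)→signed(a1,f3) ✗
Counterexamples (restrictor triples failing the scope): 6.

6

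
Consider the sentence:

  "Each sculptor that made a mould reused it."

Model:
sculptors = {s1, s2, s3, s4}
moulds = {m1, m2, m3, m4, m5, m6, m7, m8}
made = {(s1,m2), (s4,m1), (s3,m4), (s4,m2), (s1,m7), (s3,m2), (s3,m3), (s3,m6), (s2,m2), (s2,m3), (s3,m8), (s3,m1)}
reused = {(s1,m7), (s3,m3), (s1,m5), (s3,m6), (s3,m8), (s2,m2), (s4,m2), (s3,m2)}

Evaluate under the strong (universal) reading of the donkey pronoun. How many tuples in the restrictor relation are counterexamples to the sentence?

5

"it" takes "a mould" as antecedent — a donkey pronoun bound across the clause boundary.
Strong reading: for every (s,m) with made(s,m), reused(s,m).
Restrictor pairs: (s1,m2) ✗  (s1,m7) ✓  (s2,m2) ✓  (s2,m3) ✗  (s3,m1) ✗  (s3,m2) ✓  (s3,m3) ✓  (s3,m4) ✗  (s3,m6) ✓  (s3,m8) ✓  (s4,m1) ✗  (s4,m2) ✓
Counterexamples (restrictor pairs failing the scope): 5.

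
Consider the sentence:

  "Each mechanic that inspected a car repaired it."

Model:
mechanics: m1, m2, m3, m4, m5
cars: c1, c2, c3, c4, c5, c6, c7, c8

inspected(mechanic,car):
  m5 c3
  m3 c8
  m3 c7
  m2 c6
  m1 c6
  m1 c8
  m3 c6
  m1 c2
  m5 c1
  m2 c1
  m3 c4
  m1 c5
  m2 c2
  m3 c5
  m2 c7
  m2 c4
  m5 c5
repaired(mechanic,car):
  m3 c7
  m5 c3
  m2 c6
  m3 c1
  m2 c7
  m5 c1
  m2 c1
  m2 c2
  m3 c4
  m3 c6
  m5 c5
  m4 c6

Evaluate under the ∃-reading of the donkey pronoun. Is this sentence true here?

False

"it" takes "a car" as antecedent — a donkey pronoun bound across the clause boundary.
Weak reading: every mechanic m with some inspected-car has at least one inspected-car c such that repaired(m,c).
Per mechanic: m1:✗  m2:✓  m3:✓  m5:✓
m1 has no witness among its inspected-cars.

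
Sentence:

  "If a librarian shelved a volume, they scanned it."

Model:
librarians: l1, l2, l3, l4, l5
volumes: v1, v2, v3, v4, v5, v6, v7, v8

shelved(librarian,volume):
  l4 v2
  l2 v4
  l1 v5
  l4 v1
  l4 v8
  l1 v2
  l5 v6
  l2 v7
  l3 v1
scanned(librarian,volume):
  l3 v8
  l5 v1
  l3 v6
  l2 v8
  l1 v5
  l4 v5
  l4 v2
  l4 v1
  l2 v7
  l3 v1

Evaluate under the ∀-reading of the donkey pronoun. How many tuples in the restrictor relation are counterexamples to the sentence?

4

"it" takes "a volume" as antecedent — a donkey pronoun bound across the clause boundary.
Strong reading: for every (l,v) with shelved(l,v), scanned(l,v).
Restrictor pairs: (l1,v2) ✗  (l1,v5) ✓  (l2,v4) ✗  (l2,v7) ✓  (l3,v1) ✓  (l4,v1) ✓  (l4,v2) ✓  (l4,v8) ✗  (l5,v6) ✗
Counterexamples (restrictor pairs failing the scope): 4.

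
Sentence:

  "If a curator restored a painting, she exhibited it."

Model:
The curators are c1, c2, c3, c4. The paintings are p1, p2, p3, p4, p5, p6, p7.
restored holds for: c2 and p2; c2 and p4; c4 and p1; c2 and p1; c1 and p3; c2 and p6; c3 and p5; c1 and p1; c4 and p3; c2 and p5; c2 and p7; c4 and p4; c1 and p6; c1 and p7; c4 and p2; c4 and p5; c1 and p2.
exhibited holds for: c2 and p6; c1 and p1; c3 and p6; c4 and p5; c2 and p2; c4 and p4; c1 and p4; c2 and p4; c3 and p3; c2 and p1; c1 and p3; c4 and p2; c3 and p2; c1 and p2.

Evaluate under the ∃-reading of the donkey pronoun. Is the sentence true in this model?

False

"it" takes "a painting" as antecedent — a donkey pronoun bound across the clause boundary.
Weak reading: every curator c with some restored-painting has at least one restored-painting p such that exhibited(c,p).
Per curator: c1:✓  c2:✓  c3:✗  c4:✓
c3 has no witness among its restored-paintings.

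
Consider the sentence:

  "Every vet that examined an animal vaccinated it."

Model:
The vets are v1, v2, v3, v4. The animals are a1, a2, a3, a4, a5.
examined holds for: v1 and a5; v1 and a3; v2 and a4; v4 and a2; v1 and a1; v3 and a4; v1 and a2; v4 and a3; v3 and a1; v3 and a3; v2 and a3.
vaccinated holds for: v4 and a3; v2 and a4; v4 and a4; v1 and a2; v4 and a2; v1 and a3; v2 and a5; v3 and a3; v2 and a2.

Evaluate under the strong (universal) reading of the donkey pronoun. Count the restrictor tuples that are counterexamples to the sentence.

"it" takes "an animal" as antecedent — a donkey pronoun bound across the clause boundary.
Strong reading: for every (v,a) with examined(v,a), vaccinated(v,a).
Restrictor pairs: (v1,a1) ✗  (v1,a2) ✓  (v1,a3) ✓  (v1,a5) ✗  (v2,a3) ✗  (v2,a4) ✓  (v3,a1) ✗  (v3,a3) ✓  (v3,a4) ✗  (v4,a2) ✓  (v4,a3) ✓
Counterexamples (restrictor pairs failing the scope): 5.

5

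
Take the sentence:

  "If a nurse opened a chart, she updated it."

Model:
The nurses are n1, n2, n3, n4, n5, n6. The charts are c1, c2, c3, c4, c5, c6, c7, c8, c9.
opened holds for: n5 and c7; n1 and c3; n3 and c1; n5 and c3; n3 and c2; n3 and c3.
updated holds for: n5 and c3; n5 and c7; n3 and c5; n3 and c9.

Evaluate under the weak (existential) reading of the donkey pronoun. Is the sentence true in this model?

False

"it" takes "a chart" as antecedent — a donkey pronoun bound across the clause boundary.
Weak reading: every nurse n with some opened-chart has at least one opened-chart c such that updated(n,c).
Per nurse: n1:✗  n3:✗  n5:✓
n1 has no witness among its opened-charts.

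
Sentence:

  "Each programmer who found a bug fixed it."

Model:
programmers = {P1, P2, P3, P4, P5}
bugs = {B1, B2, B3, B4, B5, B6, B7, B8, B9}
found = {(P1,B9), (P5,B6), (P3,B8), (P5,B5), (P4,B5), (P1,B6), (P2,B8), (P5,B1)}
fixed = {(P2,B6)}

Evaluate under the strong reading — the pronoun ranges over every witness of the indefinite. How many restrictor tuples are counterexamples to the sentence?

8

"it" takes "a bug" as antecedent — a donkey pronoun bound across the clause boundary.
Strong reading: for every (p,b) with found(p,b), fixed(p,b).
Restrictor pairs: (P1,B6) ✗  (P1,B9) ✗  (P2,B8) ✗  (P3,B8) ✗  (P4,B5) ✗  (P5,B1) ✗  (P5,B5) ✗  (P5,B6) ✗
Counterexamples (restrictor pairs failing the scope): 8.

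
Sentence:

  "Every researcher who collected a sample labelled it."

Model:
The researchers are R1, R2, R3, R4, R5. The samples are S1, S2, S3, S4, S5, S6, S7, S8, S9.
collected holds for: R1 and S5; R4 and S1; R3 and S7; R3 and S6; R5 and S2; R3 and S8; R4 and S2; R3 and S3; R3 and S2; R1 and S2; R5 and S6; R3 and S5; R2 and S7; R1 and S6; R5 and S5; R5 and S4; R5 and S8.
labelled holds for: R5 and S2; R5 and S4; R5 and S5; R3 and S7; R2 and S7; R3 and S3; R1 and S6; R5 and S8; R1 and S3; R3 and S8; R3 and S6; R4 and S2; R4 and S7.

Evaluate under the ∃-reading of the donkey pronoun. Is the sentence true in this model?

True

"it" takes "a sample" as antecedent — a donkey pronoun bound across the clause boundary.
Weak reading: every researcher r with some collected-sample has at least one collected-sample s such that labelled(r,s).
Per researcher: R1:✓  R2:✓  R3:✓  R4:✓  R5:✓
Every researcher in the restrictor has a witness.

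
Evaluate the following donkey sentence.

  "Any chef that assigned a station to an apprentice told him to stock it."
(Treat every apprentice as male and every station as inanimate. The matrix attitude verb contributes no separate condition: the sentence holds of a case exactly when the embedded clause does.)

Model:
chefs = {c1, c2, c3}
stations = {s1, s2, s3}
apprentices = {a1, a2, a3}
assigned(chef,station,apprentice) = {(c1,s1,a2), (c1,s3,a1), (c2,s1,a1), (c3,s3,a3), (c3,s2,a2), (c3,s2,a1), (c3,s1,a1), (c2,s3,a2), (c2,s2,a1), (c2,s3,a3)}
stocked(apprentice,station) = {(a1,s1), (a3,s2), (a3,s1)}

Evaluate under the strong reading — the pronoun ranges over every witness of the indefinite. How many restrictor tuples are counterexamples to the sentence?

8

"him" takes "an apprentice" as antecedent and "it" takes "a station"; both are donkey pronouns co-varying with the restrictor.
Strong reading: for every (c,s,a) with assigned(c,s,a), stocked(a,s).
Restrictor triples: (c1,s1,a2)→stocked(a2,s1) ✗  (c1,s3,a1)→stocked(a1,s3) ✗  (c2,s1,a1)→stocked(a1,s1) ✓  (c2,s2,a1)→stocked(a1,s2) ✗  (c2,s3,a2)→stocked(a2,s3) ✗  (c2,s3,a3)→stocked(a3,s3) ✗  (c3,s1,a1)→stocked(a1,s1) ✓  (c3,s2,a1)→stocked(a1,s2) ✗  (c3,s2,a2)→stocked(a2,s2) ✗  (c3,s3,a3)→stocked(a3,s3) ✗
Counterexamples (restrictor triples failing the scope): 8.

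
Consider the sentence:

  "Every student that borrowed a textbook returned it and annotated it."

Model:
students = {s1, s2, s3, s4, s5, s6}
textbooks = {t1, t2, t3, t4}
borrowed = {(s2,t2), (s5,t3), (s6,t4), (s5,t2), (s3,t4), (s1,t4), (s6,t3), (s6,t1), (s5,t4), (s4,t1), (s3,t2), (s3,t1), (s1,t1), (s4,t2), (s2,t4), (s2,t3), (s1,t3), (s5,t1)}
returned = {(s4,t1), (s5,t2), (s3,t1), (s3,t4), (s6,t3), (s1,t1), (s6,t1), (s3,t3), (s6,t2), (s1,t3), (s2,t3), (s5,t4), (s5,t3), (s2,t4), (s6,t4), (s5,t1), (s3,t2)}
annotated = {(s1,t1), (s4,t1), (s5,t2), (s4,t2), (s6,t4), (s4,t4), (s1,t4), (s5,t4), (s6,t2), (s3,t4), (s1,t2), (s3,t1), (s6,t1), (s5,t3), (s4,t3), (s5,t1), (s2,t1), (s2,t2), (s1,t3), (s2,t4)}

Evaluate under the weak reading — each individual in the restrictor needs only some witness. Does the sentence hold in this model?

True

"it" takes "a textbook" as antecedent — a donkey pronoun bound across the clause boundary.
Weak reading: every student s with some borrowed-textbook has at least one borrowed-textbook t such that returned(s,t) ∧ annotated(s,t).
Per student: s1:✓  s2:✓  s3:✓  s4:✓  s5:✓  s6:✓
Every student in the restrictor has a witness.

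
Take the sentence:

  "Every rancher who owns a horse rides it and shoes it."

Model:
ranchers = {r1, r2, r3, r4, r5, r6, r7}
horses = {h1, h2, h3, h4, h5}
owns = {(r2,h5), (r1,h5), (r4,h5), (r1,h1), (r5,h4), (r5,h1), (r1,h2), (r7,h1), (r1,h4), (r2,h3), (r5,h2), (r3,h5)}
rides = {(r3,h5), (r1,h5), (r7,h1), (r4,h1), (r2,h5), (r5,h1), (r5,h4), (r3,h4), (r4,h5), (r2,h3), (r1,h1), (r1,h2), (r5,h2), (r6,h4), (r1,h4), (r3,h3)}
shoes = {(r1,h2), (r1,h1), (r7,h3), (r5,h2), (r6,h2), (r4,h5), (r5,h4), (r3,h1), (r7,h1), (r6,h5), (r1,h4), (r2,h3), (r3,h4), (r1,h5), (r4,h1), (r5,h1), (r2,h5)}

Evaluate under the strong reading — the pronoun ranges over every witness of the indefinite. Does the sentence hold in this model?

False

"it" takes "a horse" as antecedent — a donkey pronoun bound across the clause boundary.
Strong reading: for every (r,h) with owns(r,h), rides(r,h) ∧ shoes(r,h).
Restrictor pairs: (r1,h1) ✓  (r1,h2) ✓  (r1,h4) ✓  (r1,h5) ✓  (r2,h3) ✓  (r2,h5) ✓  (r3,h5) ✗  (r4,h5) ✓  (r5,h1) ✓  (r5,h2) ✓  (r5,h4) ✓  (r7,h1) ✓
Counterexample: (r3,h5) is in owns but fails the scope.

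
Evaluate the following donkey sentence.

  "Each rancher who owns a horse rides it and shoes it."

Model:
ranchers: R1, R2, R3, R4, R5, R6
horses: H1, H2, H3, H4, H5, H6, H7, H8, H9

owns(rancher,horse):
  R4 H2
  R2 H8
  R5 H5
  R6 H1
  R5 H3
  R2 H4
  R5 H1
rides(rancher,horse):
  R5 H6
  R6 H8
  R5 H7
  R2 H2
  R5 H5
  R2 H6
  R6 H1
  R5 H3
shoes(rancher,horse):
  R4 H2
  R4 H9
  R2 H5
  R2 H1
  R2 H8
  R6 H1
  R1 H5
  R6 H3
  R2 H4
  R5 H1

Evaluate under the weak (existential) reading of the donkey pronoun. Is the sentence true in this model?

"it" takes "a horse" as antecedent — a donkey pronoun bound across the clause boundary.
Weak reading: every rancher r with some owns-horse has at least one owns-horse h such that rides(r,h) ∧ shoes(r,h).
Per rancher: R2:✗  R4:✗  R5:✗  R6:✓
R2 has no witness among its owns-horses.

False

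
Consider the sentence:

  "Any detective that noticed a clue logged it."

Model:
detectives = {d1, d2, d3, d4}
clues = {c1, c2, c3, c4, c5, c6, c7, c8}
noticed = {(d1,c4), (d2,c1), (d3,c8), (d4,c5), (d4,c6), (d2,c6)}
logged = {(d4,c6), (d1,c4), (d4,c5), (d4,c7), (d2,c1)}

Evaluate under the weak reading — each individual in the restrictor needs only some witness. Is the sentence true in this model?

"it" takes "a clue" as antecedent — a donkey pronoun bound across the clause boundary.
Weak reading: every detective d with some noticed-clue has at least one noticed-clue c such that logged(d,c).
Per detective: d1:✓  d2:✓  d3:✗  d4:✓
d3 has no witness among its noticed-clues.

False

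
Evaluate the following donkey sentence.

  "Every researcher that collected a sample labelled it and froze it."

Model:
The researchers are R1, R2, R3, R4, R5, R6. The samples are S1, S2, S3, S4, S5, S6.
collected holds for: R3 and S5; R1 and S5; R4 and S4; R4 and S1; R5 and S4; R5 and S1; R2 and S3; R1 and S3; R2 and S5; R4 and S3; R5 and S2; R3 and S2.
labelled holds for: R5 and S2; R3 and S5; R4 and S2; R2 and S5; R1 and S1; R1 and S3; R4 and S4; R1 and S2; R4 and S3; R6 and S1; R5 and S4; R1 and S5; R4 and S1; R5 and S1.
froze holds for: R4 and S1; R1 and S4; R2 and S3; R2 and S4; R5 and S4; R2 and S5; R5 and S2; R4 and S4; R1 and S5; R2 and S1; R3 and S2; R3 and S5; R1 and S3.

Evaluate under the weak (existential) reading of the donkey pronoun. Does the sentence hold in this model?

"it" takes "a sample" as antecedent — a donkey pronoun bound across the clause boundary.
Weak reading: every researcher r with some collected-sample has at least one collected-sample s such that labelled(r,s) ∧ froze(r,s).
Per researcher: R1:✓  R2:✓  R3:✓  R4:✓  R5:✓
Every researcher in the restrictor has a witness.

True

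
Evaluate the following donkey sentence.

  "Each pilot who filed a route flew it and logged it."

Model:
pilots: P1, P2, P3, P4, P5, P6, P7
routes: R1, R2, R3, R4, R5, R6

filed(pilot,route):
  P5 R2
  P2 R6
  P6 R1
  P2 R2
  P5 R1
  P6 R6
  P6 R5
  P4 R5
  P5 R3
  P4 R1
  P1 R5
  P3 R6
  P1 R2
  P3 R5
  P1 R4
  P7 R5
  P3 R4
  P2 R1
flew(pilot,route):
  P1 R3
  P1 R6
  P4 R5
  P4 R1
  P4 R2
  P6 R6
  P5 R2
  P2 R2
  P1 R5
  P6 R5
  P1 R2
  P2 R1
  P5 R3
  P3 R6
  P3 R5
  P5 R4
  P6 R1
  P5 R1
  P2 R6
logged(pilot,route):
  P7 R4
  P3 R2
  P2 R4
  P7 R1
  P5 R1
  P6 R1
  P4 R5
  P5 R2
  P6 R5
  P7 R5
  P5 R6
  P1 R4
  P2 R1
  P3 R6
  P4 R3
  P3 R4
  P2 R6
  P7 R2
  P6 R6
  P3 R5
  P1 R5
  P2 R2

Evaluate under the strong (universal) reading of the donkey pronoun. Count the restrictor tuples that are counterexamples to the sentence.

"it" takes "a route" as antecedent — a donkey pronoun bound across the clause boundary.
Strong reading: for every (p,r) with filed(p,r), flew(p,r) ∧ logged(p,r).
Restrictor pairs: (P1,R2) ✗  (P1,R4) ✗  (P1,R5) ✓  (P2,R1) ✓  (P2,R2) ✓  (P2,R6) ✓  (P3,R4) ✗  (P3,R5) ✓  (P3,R6) ✓  (P4,R1) ✗  (P4,R5) ✓  (P5,R1) ✓  (P5,R2) ✓  (P5,R3) ✗  (P6,R1) ✓  (P6,R5) ✓  (P6,R6) ✓  (P7,R5) ✗
Counterexamples (restrictor pairs failing the scope): 6.

6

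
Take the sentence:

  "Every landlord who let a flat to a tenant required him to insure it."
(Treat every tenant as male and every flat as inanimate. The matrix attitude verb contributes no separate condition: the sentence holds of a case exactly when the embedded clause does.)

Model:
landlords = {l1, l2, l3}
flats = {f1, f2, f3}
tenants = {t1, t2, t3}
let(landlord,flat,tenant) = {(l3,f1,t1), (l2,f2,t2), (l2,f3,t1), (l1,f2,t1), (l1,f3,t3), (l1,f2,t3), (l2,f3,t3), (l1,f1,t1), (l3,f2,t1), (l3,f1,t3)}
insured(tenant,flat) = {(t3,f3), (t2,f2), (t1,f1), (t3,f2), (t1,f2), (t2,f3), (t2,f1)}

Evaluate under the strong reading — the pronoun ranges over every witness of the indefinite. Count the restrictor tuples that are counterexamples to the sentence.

2

"him" takes "a tenant" as antecedent and "it" takes "a flat"; both are donkey pronouns co-varying with the restrictor.
Strong reading: for every (l,f,t) with let(l,f,t), insured(t,f).
Restrictor triples: (l1,f1,t1)→insured(t1,f1) ✓  (l1,f2,t1)→insured(t1,f2) ✓  (l1,f2,t3)→insured(t3,f2) ✓  (l1,f3,t3)→insured(t3,f3) ✓  (l2,f2,t2)→insured(t2,f2) ✓  (l2,f3,t1)→insured(t1,f3) ✗  (l2,f3,t3)→insured(t3,f3) ✓  (l3,f1,t1)→insured(t1,f1) ✓  (l3,f1,t3)→insured(t3,f1) ✗  (l3,f2,t1)→insured(t1,f2) ✓
Counterexamples (restrictor triples failing the scope): 2.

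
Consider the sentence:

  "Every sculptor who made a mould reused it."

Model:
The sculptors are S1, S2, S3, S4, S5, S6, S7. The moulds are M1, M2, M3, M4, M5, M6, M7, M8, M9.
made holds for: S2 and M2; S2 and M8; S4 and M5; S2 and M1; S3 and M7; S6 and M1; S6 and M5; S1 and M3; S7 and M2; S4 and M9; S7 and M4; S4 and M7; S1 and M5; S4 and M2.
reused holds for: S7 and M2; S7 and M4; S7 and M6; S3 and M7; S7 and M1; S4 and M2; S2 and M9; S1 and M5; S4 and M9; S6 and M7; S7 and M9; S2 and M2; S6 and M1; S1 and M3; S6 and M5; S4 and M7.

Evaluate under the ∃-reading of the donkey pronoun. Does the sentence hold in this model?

"it" takes "a mould" as antecedent — a donkey pronoun bound across the clause boundary.
Weak reading: every sculptor s with some made-mould has at least one made-mould m such that reused(s,m).
Per sculptor: S1:✓  S2:✓  S3:✓  S4:✓  S6:✓  S7:✓
Every sculptor in the restrictor has a witness.

True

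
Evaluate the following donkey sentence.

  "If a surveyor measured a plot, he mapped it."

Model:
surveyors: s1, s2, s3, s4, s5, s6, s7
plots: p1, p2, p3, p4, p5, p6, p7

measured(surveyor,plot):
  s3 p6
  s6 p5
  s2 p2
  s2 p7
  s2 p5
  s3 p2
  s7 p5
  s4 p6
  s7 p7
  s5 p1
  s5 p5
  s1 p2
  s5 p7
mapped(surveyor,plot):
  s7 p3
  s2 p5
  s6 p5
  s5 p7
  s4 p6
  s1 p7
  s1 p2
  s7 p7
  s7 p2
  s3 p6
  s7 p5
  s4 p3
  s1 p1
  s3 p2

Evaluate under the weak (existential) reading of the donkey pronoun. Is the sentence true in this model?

"it" takes "a plot" as antecedent — a donkey pronoun bound across the clause boundary.
Weak reading: every surveyor s with some measured-plot has at least one measured-plot p such that mapped(s,p).
Per surveyor: s1:✓  s2:✓  s3:✓  s4:✓  s5:✓  s6:✓  s7:✓
Every surveyor in the restrictor has a witness.

True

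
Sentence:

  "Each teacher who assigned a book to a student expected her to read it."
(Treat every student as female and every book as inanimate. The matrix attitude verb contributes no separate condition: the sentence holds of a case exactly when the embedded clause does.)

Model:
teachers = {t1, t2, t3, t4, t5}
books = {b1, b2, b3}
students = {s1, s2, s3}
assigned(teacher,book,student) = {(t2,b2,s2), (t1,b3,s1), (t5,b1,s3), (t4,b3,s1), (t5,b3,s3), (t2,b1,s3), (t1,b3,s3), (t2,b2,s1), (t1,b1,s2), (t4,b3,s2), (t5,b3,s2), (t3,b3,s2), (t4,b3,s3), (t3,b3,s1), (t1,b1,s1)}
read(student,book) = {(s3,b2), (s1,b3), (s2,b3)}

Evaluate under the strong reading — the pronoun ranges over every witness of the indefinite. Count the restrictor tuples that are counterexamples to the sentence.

9

"her" takes "a student" as antecedent and "it" takes "a book"; both are donkey pronouns co-varying with the restrictor.
Strong reading: for every (t,b,s) with assigned(t,b,s), read(s,b).
Restrictor triples: (t1,b1,s1)→read(s1,b1) ✗  (t1,b1,s2)→read(s2,b1) ✗  (t1,b3,s1)→read(s1,b3) ✓  (t1,b3,s3)→read(s3,b3) ✗  (t2,b1,s3)→read(s3,b1) ✗  (t2,b2,s1)→read(s1,b2) ✗  (t2,b2,s2)→read(s2,b2) ✗  (t3,b3,s1)→read(s1,b3) ✓  (t3,b3,s2)→read(s2,b3) ✓  (t4,b3,s1)→read(s1,b3) ✓  (t4,b3,s2)→read(s2,b3) ✓  (t4,b3,s3)→read(s3,b3) ✗  (t5,b1,s3)→read(s3,b1) ✗  (t5,b3,s2)→read(s2,b3) ✓  (t5,b3,s3)→read(s3,b3) ✗
Counterexamples (restrictor triples failing the scope): 9.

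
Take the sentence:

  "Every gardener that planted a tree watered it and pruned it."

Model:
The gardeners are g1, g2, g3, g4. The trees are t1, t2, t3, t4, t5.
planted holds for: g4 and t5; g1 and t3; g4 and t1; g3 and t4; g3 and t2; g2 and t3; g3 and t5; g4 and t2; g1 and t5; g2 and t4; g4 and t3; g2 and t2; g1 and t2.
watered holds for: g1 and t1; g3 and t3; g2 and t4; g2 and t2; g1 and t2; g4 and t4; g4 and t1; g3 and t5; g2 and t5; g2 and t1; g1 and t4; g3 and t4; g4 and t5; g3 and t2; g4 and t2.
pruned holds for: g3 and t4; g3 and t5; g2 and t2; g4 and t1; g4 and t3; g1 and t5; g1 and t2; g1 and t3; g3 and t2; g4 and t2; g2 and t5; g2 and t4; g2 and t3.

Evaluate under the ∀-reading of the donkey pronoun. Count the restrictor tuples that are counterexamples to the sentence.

5

"it" takes "a tree" as antecedent — a donkey pronoun bound across the clause boundary.
Strong reading: for every (g,t) with planted(g,t), watered(g,t) ∧ pruned(g,t).
Restrictor pairs: (g1,t2) ✓  (g1,t3) ✗  (g1,t5) ✗  (g2,t2) ✓  (g2,t3) ✗  (g2,t4) ✓  (g3,t2) ✓  (g3,t4) ✓  (g3,t5) ✓  (g4,t1) ✓  (g4,t2) ✓  (g4,t3) ✗  (g4,t5) ✗
Counterexamples (restrictor pairs failing the scope): 5.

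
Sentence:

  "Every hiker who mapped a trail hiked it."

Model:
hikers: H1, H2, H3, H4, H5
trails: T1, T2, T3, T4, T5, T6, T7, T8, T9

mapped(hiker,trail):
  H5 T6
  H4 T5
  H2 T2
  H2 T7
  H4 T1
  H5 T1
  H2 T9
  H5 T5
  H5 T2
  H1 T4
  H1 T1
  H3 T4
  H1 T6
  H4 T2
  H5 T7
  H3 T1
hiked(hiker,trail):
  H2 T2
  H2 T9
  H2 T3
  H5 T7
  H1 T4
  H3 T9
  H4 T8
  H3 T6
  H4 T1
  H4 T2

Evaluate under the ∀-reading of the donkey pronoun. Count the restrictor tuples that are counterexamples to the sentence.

10

"it" takes "a trail" as antecedent — a donkey pronoun bound across the clause boundary.
Strong reading: for every (h,t) with mapped(h,t), hiked(h,t).
Restrictor pairs: (H1,T1) ✗  (H1,T4) ✓  (H1,T6) ✗  (H2,T2) ✓  (H2,T7) ✗  (H2,T9) ✓  (H3,T1) ✗  (H3,T4) ✗  (H4,T1) ✓  (H4,T2) ✓  (H4,T5) ✗  (H5,T1) ✗  (H5,T2) ✗  (H5,T5) ✗  (H5,T6) ✗  (H5,T7) ✓
Counterexamples (restrictor pairs failing the scope): 10.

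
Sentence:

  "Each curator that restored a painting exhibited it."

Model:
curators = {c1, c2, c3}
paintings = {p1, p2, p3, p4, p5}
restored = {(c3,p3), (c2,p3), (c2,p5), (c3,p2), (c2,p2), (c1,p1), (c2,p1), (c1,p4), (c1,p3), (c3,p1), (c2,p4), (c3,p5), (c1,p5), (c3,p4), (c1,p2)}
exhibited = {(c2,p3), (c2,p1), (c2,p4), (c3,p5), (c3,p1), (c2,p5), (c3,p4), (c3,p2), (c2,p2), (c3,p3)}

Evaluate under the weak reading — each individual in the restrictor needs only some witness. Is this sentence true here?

"it" takes "a painting" as antecedent — a donkey pronoun bound across the clause boundary.
Weak reading: every curator c with some restored-painting has at least one restored-painting p such that exhibited(c,p).
Per curator: c1:✗  c2:✓  c3:✓
c1 has no witness among its restored-paintings.

False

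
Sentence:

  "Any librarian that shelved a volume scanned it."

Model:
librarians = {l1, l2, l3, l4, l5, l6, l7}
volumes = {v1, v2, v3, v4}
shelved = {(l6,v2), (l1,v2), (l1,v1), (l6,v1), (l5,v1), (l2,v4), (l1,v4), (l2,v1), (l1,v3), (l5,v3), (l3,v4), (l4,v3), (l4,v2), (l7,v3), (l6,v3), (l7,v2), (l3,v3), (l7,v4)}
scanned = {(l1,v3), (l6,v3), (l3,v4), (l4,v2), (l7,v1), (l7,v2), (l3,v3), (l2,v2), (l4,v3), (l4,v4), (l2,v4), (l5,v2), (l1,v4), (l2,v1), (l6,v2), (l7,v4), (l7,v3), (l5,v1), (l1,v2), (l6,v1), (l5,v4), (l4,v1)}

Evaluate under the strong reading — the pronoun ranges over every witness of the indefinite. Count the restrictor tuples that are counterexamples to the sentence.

2

"it" takes "a volume" as antecedent — a donkey pronoun bound across the clause boundary.
Strong reading: for every (l,v) with shelved(l,v), scanned(l,v).
Restrictor pairs: (l1,v1) ✗  (l1,v2) ✓  (l1,v3) ✓  (l1,v4) ✓  (l2,v1) ✓  (l2,v4) ✓  (l3,v3) ✓  (l3,v4) ✓  (l4,v2) ✓  (l4,v3) ✓  (l5,v1) ✓  (l5,v3) ✗  (l6,v1) ✓  (l6,v2) ✓  (l6,v3) ✓  (l7,v2) ✓  (l7,v3) ✓  (l7,v4) ✓
Counterexamples (restrictor pairs failing the scope): 2.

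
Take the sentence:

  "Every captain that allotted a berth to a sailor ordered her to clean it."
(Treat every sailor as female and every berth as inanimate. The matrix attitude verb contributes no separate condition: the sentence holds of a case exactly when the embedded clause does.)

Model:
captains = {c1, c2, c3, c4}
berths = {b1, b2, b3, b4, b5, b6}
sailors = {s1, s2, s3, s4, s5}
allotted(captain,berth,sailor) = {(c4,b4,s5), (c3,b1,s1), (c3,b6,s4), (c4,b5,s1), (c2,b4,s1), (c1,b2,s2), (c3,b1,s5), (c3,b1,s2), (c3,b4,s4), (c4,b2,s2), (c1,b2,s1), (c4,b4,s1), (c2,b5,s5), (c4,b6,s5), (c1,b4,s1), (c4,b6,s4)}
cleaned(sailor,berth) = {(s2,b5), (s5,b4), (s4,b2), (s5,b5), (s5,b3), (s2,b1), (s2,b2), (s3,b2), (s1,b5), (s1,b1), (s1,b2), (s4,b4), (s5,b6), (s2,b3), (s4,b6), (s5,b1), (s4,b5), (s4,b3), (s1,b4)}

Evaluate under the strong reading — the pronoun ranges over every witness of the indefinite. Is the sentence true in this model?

True

"her" takes "a sailor" as antecedent and "it" takes "a berth"; both are donkey pronouns co-varying with the restrictor.
Strong reading: for every (c,b,s) with allotted(c,b,s), cleaned(s,b).
Restrictor triples: (c1,b2,s1)→cleaned(s1,b2) ✓  (c1,b2,s2)→cleaned(s2,b2) ✓  (c1,b4,s1)→cleaned(s1,b4) ✓  (c2,b4,s1)→cleaned(s1,b4) ✓  (c2,b5,s5)→cleaned(s5,b5) ✓  (c3,b1,s1)→cleaned(s1,b1) ✓  (c3,b1,s2)→cleaned(s2,b1) ✓  (c3,b1,s5)→cleaned(s5,b1) ✓  (c3,b4,s4)→cleaned(s4,b4) ✓  (c3,b6,s4)→cleaned(s4,b6) ✓  (c4,b2,s2)→cleaned(s2,b2) ✓  (c4,b4,s1)→cleaned(s1,b4) ✓  (c4,b4,s5)→cleaned(s5,b4) ✓  (c4,b5,s1)→cleaned(s1,b5) ✓  (c4,b6,s4)→cleaned(s4,b6) ✓  (c4,b6,s5)→cleaned(s5,b6) ✓
Every restrictor triple satisfies the scope.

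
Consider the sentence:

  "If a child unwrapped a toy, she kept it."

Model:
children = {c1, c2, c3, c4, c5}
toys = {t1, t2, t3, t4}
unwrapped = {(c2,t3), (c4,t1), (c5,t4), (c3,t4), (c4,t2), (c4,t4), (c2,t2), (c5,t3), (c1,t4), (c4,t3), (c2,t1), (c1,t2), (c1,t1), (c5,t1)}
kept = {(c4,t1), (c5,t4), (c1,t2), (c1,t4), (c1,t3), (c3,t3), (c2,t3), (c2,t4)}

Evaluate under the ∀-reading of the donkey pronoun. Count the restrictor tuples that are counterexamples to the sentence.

9

"it" takes "a toy" as antecedent — a donkey pronoun bound across the clause boundary.
Strong reading: for every (c,t) with unwrapped(c,t), kept(c,t).
Restrictor pairs: (c1,t1) ✗  (c1,t2) ✓  (c1,t4) ✓  (c2,t1) ✗  (c2,t2) ✗  (c2,t3) ✓  (c3,t4) ✗  (c4,t1) ✓  (c4,t2) ✗  (c4,t3) ✗  (c4,t4) ✗  (c5,t1) ✗  (c5,t3) ✗  (c5,t4) ✓
Counterexamples (restrictor pairs failing the scope): 9.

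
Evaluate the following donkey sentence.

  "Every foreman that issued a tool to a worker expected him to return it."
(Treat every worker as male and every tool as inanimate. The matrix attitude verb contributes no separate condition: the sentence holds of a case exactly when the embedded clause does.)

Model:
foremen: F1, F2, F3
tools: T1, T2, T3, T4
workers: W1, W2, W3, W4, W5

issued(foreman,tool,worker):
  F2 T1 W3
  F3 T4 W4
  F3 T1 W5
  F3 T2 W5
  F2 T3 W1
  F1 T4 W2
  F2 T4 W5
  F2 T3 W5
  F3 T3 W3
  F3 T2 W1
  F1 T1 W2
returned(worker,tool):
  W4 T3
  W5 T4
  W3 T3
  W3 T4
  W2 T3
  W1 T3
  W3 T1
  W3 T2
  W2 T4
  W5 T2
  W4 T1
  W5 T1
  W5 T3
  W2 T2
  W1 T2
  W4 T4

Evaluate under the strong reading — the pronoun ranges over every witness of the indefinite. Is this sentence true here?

"him" takes "a worker" as antecedent and "it" takes "a tool"; both are donkey pronouns co-varying with the restrictor.
Strong reading: for every (f,t,w) with issued(f,t,w), returned(w,t).
Restrictor triples: (F1,T1,W2)→returned(W2,T1) ✗  (F1,T4,W2)→returned(W2,T4) ✓  (F2,T1,W3)→returned(W3,T1) ✓  (F2,T3,W1)→returned(W1,T3) ✓  (F2,T3,W5)→returned(W5,T3) ✓  (F2,T4,W5)→returned(W5,T4) ✓  (F3,T1,W5)→returned(W5,T1) ✓  (F3,T2,W1)→returned(W1,T2) ✓  (F3,T2,W5)→returned(W5,T2) ✓  (F3,T3,W3)→returned(W3,T3) ✓  (F3,T4,W4)→returned(W4,T4) ✓
Counterexample: (F1,T1,W2) — returned(W2,T1) does not hold.

False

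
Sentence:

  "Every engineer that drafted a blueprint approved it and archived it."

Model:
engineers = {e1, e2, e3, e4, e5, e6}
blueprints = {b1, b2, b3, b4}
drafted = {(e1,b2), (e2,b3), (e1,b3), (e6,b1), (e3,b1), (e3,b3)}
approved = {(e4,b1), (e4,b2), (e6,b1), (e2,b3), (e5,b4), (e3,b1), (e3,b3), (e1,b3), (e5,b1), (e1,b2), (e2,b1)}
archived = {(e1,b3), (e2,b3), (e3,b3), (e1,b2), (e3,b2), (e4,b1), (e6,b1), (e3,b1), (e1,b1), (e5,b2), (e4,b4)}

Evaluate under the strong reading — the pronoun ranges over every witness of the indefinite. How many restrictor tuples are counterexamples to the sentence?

0

"it" takes "a blueprint" as antecedent — a donkey pronoun bound across the clause boundary.
Strong reading: for every (e,b) with drafted(e,b), approved(e,b) ∧ archived(e,b).
Restrictor pairs: (e1,b2) ✓  (e1,b3) ✓  (e2,b3) ✓  (e3,b1) ✓  (e3,b3) ✓  (e6,b1) ✓
Counterexamples (restrictor pairs failing the scope): 0.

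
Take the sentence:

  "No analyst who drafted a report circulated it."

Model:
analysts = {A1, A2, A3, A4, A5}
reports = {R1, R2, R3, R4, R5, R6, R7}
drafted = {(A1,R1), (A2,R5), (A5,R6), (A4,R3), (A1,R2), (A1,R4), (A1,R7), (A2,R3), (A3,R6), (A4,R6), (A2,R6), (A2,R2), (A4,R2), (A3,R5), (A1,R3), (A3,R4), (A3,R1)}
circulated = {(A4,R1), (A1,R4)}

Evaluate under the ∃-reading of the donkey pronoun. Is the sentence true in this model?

False

"it" takes "a report" as antecedent — a donkey pronoun bound across the clause boundary.
Truth condition: for no (a,r) with drafted(a,r) does circulated(a,r) hold.
Restrictor pairs — does the scope hold? (A1,R1):fails  (A1,R2):fails  (A1,R3):fails  (A1,R4):holds  (A1,R7):fails  (A2,R2):fails  (A2,R3):fails  (A2,R5):fails  (A2,R6):fails  (A3,R1):fails  (A3,R4):fails  (A3,R5):fails  (A3,R6):fails  (A4,R2):fails  (A4,R3):fails  (A4,R6):fails  (A5,R6):fails
Scope holds for 1 pair(s), so the sentence is false.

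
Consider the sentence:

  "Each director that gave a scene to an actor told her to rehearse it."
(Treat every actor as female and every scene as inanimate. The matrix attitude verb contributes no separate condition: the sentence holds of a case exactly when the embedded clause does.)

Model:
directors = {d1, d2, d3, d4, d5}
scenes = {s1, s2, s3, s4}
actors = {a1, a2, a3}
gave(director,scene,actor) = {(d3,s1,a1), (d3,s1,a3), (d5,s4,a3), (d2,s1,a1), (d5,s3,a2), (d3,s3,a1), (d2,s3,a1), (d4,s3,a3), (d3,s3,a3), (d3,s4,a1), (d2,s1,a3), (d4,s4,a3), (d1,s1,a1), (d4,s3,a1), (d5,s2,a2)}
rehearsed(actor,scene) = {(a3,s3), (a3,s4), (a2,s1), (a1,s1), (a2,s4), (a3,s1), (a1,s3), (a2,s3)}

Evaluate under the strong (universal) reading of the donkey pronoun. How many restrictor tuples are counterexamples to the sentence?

"her" takes "an actor" as antecedent and "it" takes "a scene"; both are donkey pronouns co-varying with the restrictor.
Strong reading: for every (d,s,a) with gave(d,s,a), rehearsed(a,s).
Restrictor triples: (d1,s1,a1)→rehearsed(a1,s1) ✓  (d2,s1,a1)→rehearsed(a1,s1) ✓  (d2,s1,a3)→rehearsed(a3,s1) ✓  (d2,s3,a1)→rehearsed(a1,s3) ✓  (d3,s1,a1)→rehearsed(a1,s1) ✓  (d3,s1,a3)→rehearsed(a3,s1) ✓  (d3,s3,a1)→rehearsed(a1,s3) ✓  (d3,s3,a3)→rehearsed(a3,s3) ✓  (d3,s4,a1)→rehearsed(a1,s4) ✗  (d4,s3,a1)→rehearsed(a1,s3) ✓  (d4,s3,a3)→rehearsed(a3,s3) ✓  (d4,s4,a3)→rehearsed(a3,s4) ✓  (d5,s2,a2)→rehearsed(a2,s2) ✗  (d5,s3,a2)→rehearsed(a2,s3) ✓  (d5,s4,a3)→rehearsed(a3,s4) ✓
Counterexamples (restrictor triples failing the scope): 2.

2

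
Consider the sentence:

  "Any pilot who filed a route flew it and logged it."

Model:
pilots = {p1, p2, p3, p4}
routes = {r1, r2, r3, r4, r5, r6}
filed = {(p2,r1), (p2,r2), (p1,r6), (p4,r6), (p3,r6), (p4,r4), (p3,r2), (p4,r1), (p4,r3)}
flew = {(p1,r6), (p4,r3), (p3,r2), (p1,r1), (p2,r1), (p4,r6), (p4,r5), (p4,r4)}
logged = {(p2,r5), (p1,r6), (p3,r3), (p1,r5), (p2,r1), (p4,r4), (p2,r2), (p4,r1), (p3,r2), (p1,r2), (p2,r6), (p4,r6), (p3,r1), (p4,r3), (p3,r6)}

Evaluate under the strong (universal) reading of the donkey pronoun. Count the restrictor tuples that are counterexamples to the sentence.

"it" takes "a route" as antecedent — a donkey pronoun bound across the clause boundary.
Strong reading: for every (p,r) with filed(p,r), flew(p,r) ∧ logged(p,r).
Restrictor pairs: (p1,r6) ✓  (p2,r1) ✓  (p2,r2) ✗  (p3,r2) ✓  (p3,r6) ✗  (p4,r1) ✗  (p4,r3) ✓  (p4,r4) ✓  (p4,r6) ✓
Counterexamples (restrictor pairs failing the scope): 3.

3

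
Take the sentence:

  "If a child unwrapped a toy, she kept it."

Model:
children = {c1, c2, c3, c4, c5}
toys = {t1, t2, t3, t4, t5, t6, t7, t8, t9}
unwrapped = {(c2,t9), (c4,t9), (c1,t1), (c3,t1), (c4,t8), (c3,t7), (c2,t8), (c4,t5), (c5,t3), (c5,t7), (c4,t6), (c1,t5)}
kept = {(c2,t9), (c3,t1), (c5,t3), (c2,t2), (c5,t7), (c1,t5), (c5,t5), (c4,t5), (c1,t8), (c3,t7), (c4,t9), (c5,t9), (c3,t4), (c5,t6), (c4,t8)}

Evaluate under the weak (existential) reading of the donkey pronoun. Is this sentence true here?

"it" takes "a toy" as antecedent — a donkey pronoun bound across the clause boundary.
Weak reading: every child c with some unwrapped-toy has at least one unwrapped-toy t such that kept(c,t).
Per child: c1:✓  c2:✓  c3:✓  c4:✓  c5:✓
Every child in the restrictor has a witness.

True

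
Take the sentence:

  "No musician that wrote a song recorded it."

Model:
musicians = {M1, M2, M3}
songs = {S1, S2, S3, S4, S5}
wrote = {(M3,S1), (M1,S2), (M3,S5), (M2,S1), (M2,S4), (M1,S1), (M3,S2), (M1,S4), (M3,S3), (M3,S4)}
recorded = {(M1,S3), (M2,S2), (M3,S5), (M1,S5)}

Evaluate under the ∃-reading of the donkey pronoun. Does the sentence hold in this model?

"it" takes "a song" as antecedent — a donkey pronoun bound across the clause boundary.
Truth condition: for no (m,s) with wrote(m,s) does recorded(m,s) hold.
Restrictor pairs — does the scope hold? (M1,S1):fails  (M1,S2):fails  (M1,S4):fails  (M2,S1):fails  (M2,S4):fails  (M3,S1):fails  (M3,S2):fails  (M3,S3):fails  (M3,S4):fails  (M3,S5):holds
Scope holds for 1 pair(s), so the sentence is false.

False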